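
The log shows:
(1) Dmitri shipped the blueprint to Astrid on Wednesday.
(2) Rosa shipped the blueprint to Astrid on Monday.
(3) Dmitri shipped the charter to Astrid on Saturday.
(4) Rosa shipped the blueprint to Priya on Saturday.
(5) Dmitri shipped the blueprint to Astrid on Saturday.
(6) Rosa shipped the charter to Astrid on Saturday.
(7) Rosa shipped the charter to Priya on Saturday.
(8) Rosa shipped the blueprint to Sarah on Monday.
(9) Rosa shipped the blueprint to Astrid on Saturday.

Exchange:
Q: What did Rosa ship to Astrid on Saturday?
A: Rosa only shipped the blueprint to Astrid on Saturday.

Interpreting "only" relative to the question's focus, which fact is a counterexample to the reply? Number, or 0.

6

The question "What did ...?" targets the thing, so in the reply the focus falls on "the blueprint".
"Only" then excludes alternative things while the background — Rosa as agent and Astrid as recipient and on Saturday as setting — is held fixed.
Fact (6) keeps Rosa as agent and Astrid as recipient and on Saturday as setting but has thing = the charter; that refutes the reply.
(Fact (4) would refute a reading with focus on the recipient — but that is not what the question asks.)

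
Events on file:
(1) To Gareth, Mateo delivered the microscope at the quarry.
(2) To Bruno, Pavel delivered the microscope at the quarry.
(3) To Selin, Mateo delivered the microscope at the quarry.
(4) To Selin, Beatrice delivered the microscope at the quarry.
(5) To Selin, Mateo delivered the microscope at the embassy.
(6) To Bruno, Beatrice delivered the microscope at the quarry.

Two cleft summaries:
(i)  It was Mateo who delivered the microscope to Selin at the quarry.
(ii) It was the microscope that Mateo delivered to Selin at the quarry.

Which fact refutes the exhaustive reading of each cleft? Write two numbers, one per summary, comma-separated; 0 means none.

4, 0

(i): focus "Mateo". Looking for thing = the microscope, recipient = Selin, setting = at the quarry with some other agent — fact (4) has Beatrice there. Refuted.
(ii): focus "the microscope". No fact shares agent = Mateo, recipient = Selin, setting = at the quarry with a different thing. 0.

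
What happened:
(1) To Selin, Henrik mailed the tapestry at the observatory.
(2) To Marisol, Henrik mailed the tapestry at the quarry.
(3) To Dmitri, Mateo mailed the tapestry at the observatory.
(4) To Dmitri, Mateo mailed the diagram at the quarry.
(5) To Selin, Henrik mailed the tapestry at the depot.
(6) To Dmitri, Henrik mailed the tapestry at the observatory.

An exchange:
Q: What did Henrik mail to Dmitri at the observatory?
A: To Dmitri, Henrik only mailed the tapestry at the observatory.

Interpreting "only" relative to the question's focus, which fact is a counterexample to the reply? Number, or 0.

0

Answering "What did ...?" puts focus on the thing — here, "the tapestry".
"Only" then excludes alternative things while the background — agent = Henrik, recipient = Dmitri, setting = at the observatory — is held fixed.
No listed fact shares that background with another thing. Nothing contradicts the reply.
(Fact (1) would refute a reading with focus on the recipient — but that is not what the question asks.)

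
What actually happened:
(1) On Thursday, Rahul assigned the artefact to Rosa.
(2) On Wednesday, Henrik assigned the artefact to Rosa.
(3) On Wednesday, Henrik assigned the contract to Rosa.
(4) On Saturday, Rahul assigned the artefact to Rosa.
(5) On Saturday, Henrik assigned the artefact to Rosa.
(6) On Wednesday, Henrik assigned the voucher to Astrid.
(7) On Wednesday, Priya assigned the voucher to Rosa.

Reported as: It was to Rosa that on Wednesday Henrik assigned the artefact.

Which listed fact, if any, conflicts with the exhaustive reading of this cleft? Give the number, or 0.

The cleft puts "Rosa" in focus and presupposes the open proposition with same agent, thing, setting (Henrik / the artefact / on Wednesday).
The exhaustive reading says no other recipient fits that background.
Every other fact differs from the presupposition on some backgrounded slot, so none challenges the exhaustivity.

0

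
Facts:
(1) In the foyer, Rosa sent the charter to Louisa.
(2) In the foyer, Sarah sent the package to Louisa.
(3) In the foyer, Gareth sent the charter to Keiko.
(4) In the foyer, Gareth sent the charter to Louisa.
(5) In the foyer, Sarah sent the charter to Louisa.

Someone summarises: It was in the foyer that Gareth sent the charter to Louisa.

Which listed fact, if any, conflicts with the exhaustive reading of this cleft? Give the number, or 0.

0

Focus of the cleft: "in the foyer" (the setting). Presupposed background: same agent, thing, recipient (Gareth / the charter / Louisa).
The exhaustive reading says no other setting fits that background.
Every other fact differs from the presupposition on some backgrounded slot, so none challenges the exhaustivity.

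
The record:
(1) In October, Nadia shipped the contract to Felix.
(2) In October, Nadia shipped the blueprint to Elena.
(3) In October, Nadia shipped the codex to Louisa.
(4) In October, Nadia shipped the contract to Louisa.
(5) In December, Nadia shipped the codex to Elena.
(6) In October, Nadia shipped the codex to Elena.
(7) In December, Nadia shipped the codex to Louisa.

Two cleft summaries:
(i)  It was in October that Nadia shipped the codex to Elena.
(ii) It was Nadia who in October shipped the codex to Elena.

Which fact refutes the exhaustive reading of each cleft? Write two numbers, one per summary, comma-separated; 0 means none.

(i): focus "in October". Looking for Nadia as agent and the codex as thing and Elena as recipient with some other setting — fact (5) has in December there. Refuted.
(ii): focus "Nadia". No fact shares the codex as thing and Elena as recipient and in October as setting with a different agent. 0.

5, 0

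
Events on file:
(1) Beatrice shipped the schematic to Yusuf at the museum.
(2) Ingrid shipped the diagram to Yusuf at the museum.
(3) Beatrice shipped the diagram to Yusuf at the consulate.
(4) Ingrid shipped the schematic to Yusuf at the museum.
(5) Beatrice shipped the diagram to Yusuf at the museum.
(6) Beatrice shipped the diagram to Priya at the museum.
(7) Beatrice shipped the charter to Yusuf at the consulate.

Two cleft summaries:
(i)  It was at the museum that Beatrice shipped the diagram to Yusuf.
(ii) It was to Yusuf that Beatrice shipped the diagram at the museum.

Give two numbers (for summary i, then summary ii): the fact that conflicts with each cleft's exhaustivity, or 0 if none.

3, 6

(i): focus "at the museum". Looking for Beatrice as agent and the diagram as thing and Yusuf as recipient with some other setting — fact (3) has at the consulate there. Refuted.
(ii): focus "Yusuf". Looking for Beatrice as agent and the diagram as thing and at the museum as setting with some other recipient — fact (6) has Priya there. Refuted.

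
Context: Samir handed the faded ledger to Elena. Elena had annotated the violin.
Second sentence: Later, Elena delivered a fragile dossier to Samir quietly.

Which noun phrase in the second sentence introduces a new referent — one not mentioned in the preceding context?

a fragile dossier

"Elena" and "Samir" in the second sentence are given — already mentioned in the context.
"a fragile dossier" has no antecedent in the context; it is discourse-new (the indefinite article also signals a new referent).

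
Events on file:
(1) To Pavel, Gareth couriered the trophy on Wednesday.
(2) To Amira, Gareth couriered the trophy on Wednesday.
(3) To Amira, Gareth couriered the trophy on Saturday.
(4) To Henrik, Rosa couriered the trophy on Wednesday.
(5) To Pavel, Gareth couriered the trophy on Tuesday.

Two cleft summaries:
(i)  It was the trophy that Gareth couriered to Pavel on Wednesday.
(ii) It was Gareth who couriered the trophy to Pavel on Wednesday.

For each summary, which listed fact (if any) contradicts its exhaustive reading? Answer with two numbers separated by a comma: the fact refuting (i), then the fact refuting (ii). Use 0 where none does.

0, 0

(i): focus "the trophy". No fact shares agent = Gareth, recipient = Pavel, setting = on Wednesday with a different thing. 0.
(ii): focus "Gareth". No fact shares thing = the trophy, recipient = Pavel, setting = on Wednesday with a different agent. 0.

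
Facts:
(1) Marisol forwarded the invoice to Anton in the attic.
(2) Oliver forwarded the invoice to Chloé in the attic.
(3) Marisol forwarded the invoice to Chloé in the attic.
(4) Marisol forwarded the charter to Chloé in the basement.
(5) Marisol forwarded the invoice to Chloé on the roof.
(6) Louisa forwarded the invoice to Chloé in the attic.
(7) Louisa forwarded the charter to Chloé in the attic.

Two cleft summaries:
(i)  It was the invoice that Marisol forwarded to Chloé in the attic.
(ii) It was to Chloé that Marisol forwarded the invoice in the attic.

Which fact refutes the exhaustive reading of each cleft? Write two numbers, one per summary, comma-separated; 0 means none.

(i): focus "the invoice". No fact shares same agent, recipient, setting (Marisol / Chloé / in the attic) with a different thing. 0.
(ii): focus "Chloé". Looking for same agent, thing, setting (Marisol / the invoice / in the attic) with some other recipient — fact (1) has Anton there. Refuted.

0, 1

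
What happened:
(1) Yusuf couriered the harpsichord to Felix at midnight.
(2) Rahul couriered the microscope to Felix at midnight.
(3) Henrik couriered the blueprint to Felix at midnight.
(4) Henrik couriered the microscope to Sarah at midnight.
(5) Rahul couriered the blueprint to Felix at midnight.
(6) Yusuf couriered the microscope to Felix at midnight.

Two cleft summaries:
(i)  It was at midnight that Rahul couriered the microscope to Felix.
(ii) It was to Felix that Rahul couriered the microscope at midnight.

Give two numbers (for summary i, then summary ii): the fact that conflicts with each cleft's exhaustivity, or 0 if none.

0, 0

Summary (i) focuses "at midnight" (the setting); background same agent, thing, recipient (Rahul / the microscope / Felix). No fact matches that background with a different setting, so 0.
Summary (ii) focuses "Felix" (the recipient); background same agent, thing, setting (Rahul / the microscope / at midnight). No fact matches that background with a different recipient, so 0.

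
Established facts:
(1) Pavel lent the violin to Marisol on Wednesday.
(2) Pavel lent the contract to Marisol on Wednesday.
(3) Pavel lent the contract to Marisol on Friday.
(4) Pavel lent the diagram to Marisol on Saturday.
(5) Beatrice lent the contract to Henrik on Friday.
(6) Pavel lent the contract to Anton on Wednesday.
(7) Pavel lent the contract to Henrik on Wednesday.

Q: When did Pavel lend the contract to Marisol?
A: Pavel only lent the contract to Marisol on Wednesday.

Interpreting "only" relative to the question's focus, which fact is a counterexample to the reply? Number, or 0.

3

Answering "When did ...?" puts focus on the setting — here, "on Wednesday".
"Only" then excludes alternative settings while the background — Pavel as agent and the contract as thing and Marisol as recipient — is held fixed.
Fact (3) keeps Pavel as agent and the contract as thing and Marisol as recipient but has setting = on Friday; that refutes the reply.
(Fact (1) would refute a reading with focus on the thing — but that is not what the question asks.)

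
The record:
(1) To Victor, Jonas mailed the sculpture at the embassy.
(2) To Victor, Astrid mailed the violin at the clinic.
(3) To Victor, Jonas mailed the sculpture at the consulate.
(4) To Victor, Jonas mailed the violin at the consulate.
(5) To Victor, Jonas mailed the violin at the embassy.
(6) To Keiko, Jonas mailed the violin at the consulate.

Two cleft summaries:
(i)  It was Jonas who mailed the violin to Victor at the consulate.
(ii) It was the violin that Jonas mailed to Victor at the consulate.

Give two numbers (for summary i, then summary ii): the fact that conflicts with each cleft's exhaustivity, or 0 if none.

(i): focus "Jonas". No fact shares same thing, recipient, setting (the violin / Victor / at the consulate) with a different agent. 0.
(ii): focus "the violin". Looking for same agent, recipient, setting (Jonas / Victor / at the consulate) with some other thing — fact (3) has the sculpture there. Refuted.

0, 3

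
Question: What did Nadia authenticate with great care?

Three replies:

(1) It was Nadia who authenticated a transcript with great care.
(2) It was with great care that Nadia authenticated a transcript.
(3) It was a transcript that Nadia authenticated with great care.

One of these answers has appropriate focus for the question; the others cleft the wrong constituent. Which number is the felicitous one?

The question word "what" targets the direct object.
Option (1) clefts "Nadia" — the subject (agent), not what was asked.
Option (2) clefts "with great care" — the manner, not what was asked.
Option (3) clefts "a transcript" — that matches what the question asks about.
So the congruent reply is (3).

3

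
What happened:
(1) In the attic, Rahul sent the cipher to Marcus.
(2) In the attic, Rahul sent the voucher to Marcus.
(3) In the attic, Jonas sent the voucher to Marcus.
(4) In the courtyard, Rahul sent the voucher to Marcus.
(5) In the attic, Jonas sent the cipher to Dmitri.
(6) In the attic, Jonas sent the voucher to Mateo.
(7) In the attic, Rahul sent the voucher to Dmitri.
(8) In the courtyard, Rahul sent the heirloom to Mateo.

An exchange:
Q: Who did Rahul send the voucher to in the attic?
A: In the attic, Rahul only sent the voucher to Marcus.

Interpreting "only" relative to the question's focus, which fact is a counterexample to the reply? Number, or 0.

The question "Who did ... to ...?" targets the recipient, so in the reply the focus falls on "Marcus".
So "only" ranges over recipients; the rest (same agent, thing, setting (Rahul / the voucher / in the attic)) is presupposed.
Fact (7) shares the background with a different recipient (Dmitri) — counterexample.
(Fact (4) would refute a reading with focus on the setting — but that is not what the question asks.)

7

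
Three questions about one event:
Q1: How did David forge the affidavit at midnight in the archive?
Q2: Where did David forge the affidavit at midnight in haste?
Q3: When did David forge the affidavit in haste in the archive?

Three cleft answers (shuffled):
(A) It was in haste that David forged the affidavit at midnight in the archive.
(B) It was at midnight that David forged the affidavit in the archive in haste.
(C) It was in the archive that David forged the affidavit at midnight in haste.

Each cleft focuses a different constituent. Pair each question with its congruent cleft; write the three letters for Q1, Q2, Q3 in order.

ACB

Q1 asks about the manner; cleft (A) focuses "in haste", which is the manner — so Q1 → A.
Q2 asks about the location; cleft (C) focuses "in the archive", which is the location — so Q2 → C.
Q3 asks about the time; cleft (B) focuses "at midnight", which is the time — so Q3 → B.
Mapping: Q1→A, Q2→C, Q3→B.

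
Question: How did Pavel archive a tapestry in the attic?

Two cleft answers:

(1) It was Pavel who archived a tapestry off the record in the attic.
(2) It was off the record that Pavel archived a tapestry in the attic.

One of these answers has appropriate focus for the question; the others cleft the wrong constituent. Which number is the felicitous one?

The question word "how" targets the manner.
Option (1) clefts "Pavel" — the subject (agent), not what was asked.
Option (2) clefts "off the record" — that matches what the question asks about.
So the congruent reply is (2).

2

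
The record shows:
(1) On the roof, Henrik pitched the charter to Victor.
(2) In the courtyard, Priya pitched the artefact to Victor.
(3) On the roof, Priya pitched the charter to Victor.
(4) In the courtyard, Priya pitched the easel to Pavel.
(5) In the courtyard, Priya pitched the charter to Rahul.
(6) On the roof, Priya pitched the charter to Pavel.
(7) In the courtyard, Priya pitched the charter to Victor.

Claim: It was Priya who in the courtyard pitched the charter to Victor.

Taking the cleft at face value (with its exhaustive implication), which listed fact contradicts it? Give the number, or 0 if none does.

Focus of the cleft: "Priya" (the agent). Presupposed background: same thing, recipient, setting (the charter / Victor / in the courtyard).
The exhaustive reading says no other agent fits that background.
Every other fact differs from the presupposition on some backgrounded slot, so none challenges the exhaustivity.

0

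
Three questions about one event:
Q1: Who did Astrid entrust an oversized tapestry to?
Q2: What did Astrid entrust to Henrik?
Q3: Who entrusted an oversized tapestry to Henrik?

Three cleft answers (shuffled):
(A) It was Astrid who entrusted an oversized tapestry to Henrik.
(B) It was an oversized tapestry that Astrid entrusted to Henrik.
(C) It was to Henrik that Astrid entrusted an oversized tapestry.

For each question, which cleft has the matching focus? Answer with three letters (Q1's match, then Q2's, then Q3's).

CBA

Q1 asks about the recipient; cleft (C) focuses "to Henrik", which is the recipient — so Q1 → C.
Q2 asks about the direct object; cleft (B) focuses "an oversized tapestry", which is the direct object — so Q2 → B.
Q3 asks about the subject (agent); cleft (A) focuses "Astrid", which is the subject (agent) — so Q3 → A.
Mapping: Q1→C, Q2→B, Q3→A.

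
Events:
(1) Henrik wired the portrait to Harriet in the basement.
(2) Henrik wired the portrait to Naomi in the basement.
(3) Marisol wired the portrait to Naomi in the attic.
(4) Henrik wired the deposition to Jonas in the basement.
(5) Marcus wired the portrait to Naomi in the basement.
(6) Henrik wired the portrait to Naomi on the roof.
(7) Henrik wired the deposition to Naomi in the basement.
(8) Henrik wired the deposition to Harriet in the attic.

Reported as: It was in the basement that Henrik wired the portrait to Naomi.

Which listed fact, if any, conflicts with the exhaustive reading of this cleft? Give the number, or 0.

Focus of the cleft: "in the basement" (the setting). Presupposed background: same agent, thing, recipient (Henrik / the portrait / Naomi).
The exhaustive reading says no other setting fits that background.
Fact (6) shares the background but with setting = on the roof; exhaustivity is violated.

6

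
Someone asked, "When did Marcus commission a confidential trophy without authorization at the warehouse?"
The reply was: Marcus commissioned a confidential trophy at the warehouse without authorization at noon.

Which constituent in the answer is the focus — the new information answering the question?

at noon

The wh-word "when" asks about the time.
In the answer, "Marcus", "a confidential trophy", "without authorization" and "at the warehouse" are given — repeated from the question.
The constituent filling the time gap is "at noon"; that is the focus and would carry nuclear stress.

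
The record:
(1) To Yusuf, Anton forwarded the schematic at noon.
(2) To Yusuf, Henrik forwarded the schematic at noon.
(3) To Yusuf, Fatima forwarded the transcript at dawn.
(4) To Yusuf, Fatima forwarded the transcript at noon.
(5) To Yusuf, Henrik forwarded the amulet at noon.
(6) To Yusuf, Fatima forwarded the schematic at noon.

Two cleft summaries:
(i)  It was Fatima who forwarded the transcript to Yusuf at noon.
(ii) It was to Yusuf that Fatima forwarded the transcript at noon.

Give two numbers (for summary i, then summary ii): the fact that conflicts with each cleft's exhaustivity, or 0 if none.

(i): focus "Fatima". No fact shares same thing, recipient, setting (the transcript / Yusuf / at noon) with a different agent. 0.
(ii): focus "Yusuf". No fact shares same agent, thing, setting (Fatima / the transcript / at noon) with a different recipient. 0.

0, 0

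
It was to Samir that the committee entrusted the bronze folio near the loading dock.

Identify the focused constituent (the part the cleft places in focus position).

to Samir

In an it-cleft "It was X that/who ...", the clefted constituent X is the focus; the that/who-clause expresses the presupposed open proposition.
Here the focus is "to Samir". The backgrounded (presupposed) material includes "the committee", "the bronze folio" and "near the loading dock".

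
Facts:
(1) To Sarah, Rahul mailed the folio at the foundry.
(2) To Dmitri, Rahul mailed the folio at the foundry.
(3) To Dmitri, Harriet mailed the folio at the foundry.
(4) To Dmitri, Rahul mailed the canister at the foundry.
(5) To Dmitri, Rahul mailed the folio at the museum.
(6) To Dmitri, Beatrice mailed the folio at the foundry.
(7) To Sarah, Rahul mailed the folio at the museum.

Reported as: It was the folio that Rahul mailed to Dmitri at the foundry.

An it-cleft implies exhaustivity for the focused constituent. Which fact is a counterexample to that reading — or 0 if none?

The cleft puts "the folio" in focus and presupposes the open proposition with agent = Rahul, recipient = Dmitri, setting = at the foundry.
Exhaustivity: the folio is the only thing satisfying that background.
But fact (4) also has agent = Rahul, recipient = Dmitri, setting = at the foundry, with thing = the canister — so the exhaustive reading fails.

4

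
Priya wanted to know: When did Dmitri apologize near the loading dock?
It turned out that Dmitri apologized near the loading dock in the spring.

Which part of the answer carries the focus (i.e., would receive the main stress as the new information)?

in the spring

The wh-word "when" asks about the time.
In the answer, "Dmitri" and "near the loading dock" are given — repeated from the question.
The constituent filling the time gap is "in the spring"; that is the focus and would carry nuclear stress.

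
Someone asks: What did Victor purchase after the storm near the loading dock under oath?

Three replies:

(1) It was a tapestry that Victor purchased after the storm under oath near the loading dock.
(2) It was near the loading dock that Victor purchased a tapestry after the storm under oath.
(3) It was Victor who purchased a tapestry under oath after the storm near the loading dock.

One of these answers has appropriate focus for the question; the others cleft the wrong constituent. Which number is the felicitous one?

The question word "what" targets the direct object.
Option (1) clefts "a tapestry" — that matches what the question asks about.
Option (2) clefts "near the loading dock" — the location, not what was asked.
Option (3) clefts "Victor" — the subject (agent), not what was asked.
So the congruent reply is (1).

1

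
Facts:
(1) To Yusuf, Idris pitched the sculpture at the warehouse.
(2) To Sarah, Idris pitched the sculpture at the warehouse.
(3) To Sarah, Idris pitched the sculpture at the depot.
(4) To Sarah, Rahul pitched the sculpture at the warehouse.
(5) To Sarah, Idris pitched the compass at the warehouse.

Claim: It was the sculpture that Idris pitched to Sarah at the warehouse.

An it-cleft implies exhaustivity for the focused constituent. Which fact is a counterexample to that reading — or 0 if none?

5

Focus of the cleft: "the sculpture" (the thing). Presupposed background: Idris as agent and Sarah as recipient and at the warehouse as setting.
The exhaustive reading says no other thing fits that background.
But fact (5) also has Idris as agent and Sarah as recipient and at the warehouse as setting, with thing = the compass — so the exhaustive reading fails.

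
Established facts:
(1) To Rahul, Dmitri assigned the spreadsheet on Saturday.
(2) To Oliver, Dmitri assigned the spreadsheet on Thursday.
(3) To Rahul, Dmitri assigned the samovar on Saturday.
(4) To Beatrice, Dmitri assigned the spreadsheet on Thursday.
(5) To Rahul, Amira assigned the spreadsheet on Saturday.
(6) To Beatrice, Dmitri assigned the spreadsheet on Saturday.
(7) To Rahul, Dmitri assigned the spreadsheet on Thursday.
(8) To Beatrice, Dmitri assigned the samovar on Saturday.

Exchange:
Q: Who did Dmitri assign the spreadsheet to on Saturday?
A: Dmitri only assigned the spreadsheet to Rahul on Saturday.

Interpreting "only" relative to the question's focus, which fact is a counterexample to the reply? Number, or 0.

The question "Who did ... to ...?" targets the recipient, so in the reply the focus falls on "Rahul".
So "only" ranges over recipients; the rest (same agent, thing, setting (Dmitri / the spreadsheet / on Saturday)) is presupposed.
Fact (6) shares the background with a different recipient (Beatrice) — counterexample.
(Fact (3) would refute a reading with focus on the thing — but that is not what the question asks.)

6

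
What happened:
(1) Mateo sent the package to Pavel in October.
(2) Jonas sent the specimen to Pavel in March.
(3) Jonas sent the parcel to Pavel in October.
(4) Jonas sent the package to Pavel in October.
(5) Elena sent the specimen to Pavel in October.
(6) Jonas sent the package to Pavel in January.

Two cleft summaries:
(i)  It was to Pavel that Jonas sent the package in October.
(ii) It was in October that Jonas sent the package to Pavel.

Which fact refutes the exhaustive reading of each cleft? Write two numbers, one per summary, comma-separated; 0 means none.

(i): focus "Pavel". No fact shares same agent, thing, setting (Jonas / the package / in October) with a different recipient. 0.
(ii): focus "in October". Looking for same agent, thing, recipient (Jonas / the package / Pavel) with some other setting — fact (6) has in January there. Refuted.

0, 6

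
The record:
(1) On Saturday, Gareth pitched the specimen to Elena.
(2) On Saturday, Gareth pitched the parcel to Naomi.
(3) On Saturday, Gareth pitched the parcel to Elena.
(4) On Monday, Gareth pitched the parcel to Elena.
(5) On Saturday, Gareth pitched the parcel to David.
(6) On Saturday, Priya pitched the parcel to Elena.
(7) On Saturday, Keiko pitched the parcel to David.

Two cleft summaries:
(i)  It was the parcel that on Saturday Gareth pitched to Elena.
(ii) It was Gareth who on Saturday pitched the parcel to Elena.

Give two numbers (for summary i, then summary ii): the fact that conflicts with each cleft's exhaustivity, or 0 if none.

Summary (i) focuses "the parcel" (the thing); background Gareth as agent and Elena as recipient and on Saturday as setting. Fact (1) matches that background with thing = the specimen — refutes (i).
Summary (ii) focuses "Gareth" (the agent); background the parcel as thing and Elena as recipient and on Saturday as setting. Fact (6) matches that background with agent = Priya — refutes (ii).

1, 6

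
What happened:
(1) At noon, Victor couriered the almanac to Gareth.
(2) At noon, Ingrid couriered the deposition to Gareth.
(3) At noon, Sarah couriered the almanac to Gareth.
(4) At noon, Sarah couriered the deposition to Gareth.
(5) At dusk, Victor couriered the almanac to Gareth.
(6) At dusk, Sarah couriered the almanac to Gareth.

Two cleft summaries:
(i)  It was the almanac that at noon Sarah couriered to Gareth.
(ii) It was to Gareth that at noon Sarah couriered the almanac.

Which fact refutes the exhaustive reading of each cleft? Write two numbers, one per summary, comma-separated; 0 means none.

(i): focus "the almanac". Looking for agent = Sarah, recipient = Gareth, setting = at noon with some other thing — fact (4) has the deposition there. Refuted.
(ii): focus "Gareth". No fact shares agent = Sarah, thing = the almanac, setting = at noon with a different recipient. 0.

4, 0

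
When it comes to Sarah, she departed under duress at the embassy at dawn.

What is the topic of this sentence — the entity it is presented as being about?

The construction explicitly marks "Sarah" as what the sentence is about — the topic.
The remainder of the clause is the comment (what is said about the topic).

Sarah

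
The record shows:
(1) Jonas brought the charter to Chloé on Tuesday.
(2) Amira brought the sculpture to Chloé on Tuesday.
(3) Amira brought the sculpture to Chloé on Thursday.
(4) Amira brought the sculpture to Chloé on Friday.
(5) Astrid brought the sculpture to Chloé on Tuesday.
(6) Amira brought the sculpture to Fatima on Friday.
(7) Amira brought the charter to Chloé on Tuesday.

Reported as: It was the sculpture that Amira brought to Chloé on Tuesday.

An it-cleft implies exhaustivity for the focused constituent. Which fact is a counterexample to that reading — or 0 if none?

The cleft puts "the sculpture" in focus and presupposes the open proposition with Amira as agent and Chloé as recipient and on Tuesday as setting.
The exhaustive reading says no other thing fits that background.
Fact (7) shares the background but with thing = the charter; exhaustivity is violated.

7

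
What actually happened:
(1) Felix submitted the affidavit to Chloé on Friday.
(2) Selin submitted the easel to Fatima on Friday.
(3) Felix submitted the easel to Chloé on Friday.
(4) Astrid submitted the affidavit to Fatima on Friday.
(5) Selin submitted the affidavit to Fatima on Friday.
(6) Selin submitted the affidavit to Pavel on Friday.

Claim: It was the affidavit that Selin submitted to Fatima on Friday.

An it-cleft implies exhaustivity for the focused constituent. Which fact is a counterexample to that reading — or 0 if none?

2

The cleft puts "the affidavit" in focus and presupposes the open proposition with same agent, recipient, setting (Selin / Fatima / on Friday).
The exhaustive reading says no other thing fits that background.
But fact (2) also has same agent, recipient, setting (Selin / Fatima / on Friday), with thing = the easel — so the exhaustive reading fails.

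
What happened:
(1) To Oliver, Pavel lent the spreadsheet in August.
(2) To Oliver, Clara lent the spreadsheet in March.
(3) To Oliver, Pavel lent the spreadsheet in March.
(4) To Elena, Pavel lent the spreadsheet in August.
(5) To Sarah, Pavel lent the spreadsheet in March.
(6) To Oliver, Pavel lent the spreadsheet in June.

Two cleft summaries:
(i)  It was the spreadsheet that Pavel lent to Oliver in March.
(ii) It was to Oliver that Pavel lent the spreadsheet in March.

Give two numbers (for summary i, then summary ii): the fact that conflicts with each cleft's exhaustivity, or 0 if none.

0, 5

(i): focus "the spreadsheet". No fact shares Pavel as agent and Oliver as recipient and in March as setting with a different thing. 0.
(ii): focus "Oliver". Looking for Pavel as agent and the spreadsheet as thing and in March as setting with some other recipient — fact (5) has Sarah there. Refuted.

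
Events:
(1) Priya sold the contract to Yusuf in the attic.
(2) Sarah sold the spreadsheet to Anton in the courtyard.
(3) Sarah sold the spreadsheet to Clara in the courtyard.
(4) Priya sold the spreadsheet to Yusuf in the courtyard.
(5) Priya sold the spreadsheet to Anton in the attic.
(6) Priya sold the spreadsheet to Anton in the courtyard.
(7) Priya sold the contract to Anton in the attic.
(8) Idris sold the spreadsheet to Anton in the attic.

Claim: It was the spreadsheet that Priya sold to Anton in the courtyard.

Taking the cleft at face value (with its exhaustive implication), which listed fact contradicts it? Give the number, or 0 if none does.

0

Focus of the cleft: "the spreadsheet" (the thing). Presupposed background: agent = Priya, recipient = Anton, setting = in the courtyard.
Exhaustivity: the spreadsheet is the only thing satisfying that background.
Every other fact differs from the presupposition on some backgrounded slot, so none challenges the exhaustivity.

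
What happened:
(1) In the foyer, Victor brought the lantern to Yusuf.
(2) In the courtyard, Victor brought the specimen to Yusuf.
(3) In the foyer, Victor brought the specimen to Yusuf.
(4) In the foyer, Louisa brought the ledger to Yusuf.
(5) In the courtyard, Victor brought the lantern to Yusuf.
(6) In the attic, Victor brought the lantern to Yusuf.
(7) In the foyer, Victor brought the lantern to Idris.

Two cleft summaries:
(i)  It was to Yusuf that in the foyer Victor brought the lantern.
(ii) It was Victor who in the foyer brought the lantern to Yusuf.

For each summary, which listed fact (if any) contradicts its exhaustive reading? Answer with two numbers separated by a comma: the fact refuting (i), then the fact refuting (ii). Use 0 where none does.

Summary (i) focuses "Yusuf" (the recipient); background Victor as agent and the lantern as thing and in the foyer as setting. Fact (7) matches that background with recipient = Idris — refutes (i).
Summary (ii) focuses "Victor" (the agent); background the lantern as thing and Yusuf as recipient and in the foyer as setting. No fact matches that background with a different agent, so 0.

7, 0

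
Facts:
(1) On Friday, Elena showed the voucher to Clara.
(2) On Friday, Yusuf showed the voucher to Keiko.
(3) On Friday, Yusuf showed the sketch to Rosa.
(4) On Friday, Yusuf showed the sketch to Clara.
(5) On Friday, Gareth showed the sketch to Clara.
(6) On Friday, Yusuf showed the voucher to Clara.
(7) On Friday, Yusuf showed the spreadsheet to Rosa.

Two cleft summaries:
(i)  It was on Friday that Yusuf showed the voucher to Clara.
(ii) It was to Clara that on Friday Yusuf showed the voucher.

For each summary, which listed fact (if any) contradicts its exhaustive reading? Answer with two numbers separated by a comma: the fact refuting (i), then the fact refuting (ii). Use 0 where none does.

Summary (i) focuses "on Friday" (the setting); background Yusuf as agent and the voucher as thing and Clara as recipient. No fact matches that background with a different setting, so 0.
Summary (ii) focuses "Clara" (the recipient); background Yusuf as agent and the voucher as thing and on Friday as setting. Fact (2) matches that background with recipient = Keiko — refutes (ii).

0, 2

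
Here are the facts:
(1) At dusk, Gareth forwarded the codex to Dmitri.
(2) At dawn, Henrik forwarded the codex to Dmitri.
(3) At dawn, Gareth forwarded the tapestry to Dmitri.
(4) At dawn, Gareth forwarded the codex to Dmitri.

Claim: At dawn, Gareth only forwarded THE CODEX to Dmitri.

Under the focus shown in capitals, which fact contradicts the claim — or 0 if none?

Focus (in capitals) is "the codex" — the thing. "Only" excludes alternative things while holding fixed Gareth as agent and Dmitri as recipient and at dawn as setting.
Fact (3) matches on Gareth as agent and Dmitri as recipient and at dawn as setting, but has thing = the tapestry instead. That refutes the claim.

3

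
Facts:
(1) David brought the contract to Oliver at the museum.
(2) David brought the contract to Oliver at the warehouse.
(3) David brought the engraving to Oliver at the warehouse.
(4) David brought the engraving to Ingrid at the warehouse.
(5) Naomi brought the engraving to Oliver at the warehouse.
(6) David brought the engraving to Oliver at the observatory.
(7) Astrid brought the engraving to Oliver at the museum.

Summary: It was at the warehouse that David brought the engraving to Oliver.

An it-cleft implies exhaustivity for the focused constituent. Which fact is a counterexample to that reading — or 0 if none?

6

The cleft puts "at the warehouse" in focus and presupposes the open proposition with agent = David, thing = the engraving, recipient = Oliver.
The exhaustive reading says no other setting fits that background.
But fact (6) also has agent = David, thing = the engraving, recipient = Oliver, with setting = at the observatory — so the exhaustive reading fails.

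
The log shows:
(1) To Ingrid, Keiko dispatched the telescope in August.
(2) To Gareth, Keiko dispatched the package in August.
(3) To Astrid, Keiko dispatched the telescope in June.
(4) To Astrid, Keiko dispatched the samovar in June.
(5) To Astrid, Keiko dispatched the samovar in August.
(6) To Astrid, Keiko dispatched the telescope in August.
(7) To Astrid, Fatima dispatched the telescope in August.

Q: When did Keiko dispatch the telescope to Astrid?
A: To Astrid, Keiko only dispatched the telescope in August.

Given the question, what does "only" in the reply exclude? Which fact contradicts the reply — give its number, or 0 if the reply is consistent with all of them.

3

Answering "When did ...?" puts focus on the setting — here, "in August".
So "only" ranges over settings; the rest (same agent, thing, recipient (Keiko / the telescope / Astrid)) is presupposed.
Fact (3) shares the background with a different setting (in June) — counterexample.
(Fact (5) would refute a reading with focus on the thing — but that is not what the question asks.)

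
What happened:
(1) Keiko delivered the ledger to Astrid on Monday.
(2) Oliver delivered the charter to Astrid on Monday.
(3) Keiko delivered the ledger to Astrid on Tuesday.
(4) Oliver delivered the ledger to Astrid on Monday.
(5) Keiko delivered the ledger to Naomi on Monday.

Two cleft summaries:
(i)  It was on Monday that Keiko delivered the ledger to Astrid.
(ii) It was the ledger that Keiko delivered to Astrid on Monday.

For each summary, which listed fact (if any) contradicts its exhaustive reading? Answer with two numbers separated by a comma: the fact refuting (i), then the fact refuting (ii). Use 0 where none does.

Summary (i) focuses "on Monday" (the setting); background same agent, thing, recipient (Keiko / the ledger / Astrid). Fact (3) matches that background with setting = on Tuesday — refutes (i).
Summary (ii) focuses "the ledger" (the thing); background same agent, recipient, setting (Keiko / Astrid / on Monday). No fact matches that background with a different thing, so 0.

3, 0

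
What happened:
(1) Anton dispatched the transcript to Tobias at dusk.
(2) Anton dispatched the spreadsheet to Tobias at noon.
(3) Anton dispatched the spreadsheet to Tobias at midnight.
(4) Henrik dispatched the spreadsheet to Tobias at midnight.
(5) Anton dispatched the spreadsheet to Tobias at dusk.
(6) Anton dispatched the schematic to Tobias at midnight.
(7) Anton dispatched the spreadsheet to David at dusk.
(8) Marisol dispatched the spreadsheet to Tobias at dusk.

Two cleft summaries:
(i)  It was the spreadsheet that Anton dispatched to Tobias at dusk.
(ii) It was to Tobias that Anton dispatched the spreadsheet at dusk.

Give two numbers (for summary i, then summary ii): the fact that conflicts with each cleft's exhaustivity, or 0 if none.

Summary (i) focuses "the spreadsheet" (the thing); background same agent, recipient, setting (Anton / Tobias / at dusk). Fact (1) matches that background with thing = the transcript — refutes (i).
Summary (ii) focuses "Tobias" (the recipient); background same agent, thing, setting (Anton / the spreadsheet / at dusk). Fact (7) matches that background with recipient = David — refutes (ii).

1, 7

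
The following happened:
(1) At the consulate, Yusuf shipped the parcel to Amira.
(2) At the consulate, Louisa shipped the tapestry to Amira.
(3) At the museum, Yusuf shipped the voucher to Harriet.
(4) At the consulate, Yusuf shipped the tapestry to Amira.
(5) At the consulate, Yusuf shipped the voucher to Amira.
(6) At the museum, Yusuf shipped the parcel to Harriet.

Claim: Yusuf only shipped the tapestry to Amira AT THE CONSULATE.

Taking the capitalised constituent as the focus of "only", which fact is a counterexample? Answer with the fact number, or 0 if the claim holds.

Focus (in capitals) is "at the consulate" — the setting. "Only" excludes alternative settings while holding fixed agent = Yusuf, thing = the tapestry, recipient = Amira.
No fact matches agent = Yusuf, thing = the tapestry, recipient = Amira with a different setting — every other fact differs on at least one backgrounded slot. So no fact refutes it.

0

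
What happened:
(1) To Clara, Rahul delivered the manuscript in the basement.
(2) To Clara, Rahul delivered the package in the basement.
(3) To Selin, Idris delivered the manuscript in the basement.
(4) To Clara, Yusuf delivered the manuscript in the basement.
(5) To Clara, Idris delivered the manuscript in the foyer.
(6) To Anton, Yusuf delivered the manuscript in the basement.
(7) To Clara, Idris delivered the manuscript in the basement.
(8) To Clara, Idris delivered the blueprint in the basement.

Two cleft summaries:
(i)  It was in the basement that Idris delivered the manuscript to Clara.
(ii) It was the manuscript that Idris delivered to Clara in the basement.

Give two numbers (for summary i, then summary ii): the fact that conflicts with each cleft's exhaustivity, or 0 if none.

5, 8

Summary (i) focuses "in the basement" (the setting); background agent = Idris, thing = the manuscript, recipient = Clara. Fact (5) matches that background with setting = in the foyer — refutes (i).
Summary (ii) focuses "the manuscript" (the thing); background agent = Idris, recipient = Clara, setting = in the basement. Fact (8) matches that background with thing = the blueprint — refutes (ii).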